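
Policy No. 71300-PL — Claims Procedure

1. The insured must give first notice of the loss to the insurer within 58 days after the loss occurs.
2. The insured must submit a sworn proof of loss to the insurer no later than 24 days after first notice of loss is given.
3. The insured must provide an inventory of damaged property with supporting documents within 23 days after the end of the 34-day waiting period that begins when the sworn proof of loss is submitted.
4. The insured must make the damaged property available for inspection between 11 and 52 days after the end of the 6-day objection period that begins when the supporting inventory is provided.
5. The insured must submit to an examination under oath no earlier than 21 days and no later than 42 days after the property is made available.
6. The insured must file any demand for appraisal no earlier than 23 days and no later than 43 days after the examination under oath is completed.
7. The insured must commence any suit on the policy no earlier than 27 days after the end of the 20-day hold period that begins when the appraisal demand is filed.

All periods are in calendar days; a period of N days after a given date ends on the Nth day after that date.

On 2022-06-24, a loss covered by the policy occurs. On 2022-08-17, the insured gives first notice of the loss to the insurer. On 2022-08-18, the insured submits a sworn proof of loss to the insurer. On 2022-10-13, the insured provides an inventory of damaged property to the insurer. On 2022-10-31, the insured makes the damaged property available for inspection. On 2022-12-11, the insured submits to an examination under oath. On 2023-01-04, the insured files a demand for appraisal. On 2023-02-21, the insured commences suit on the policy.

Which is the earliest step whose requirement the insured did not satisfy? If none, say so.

None — every step was satisfied

Step 1: 58 days after 2022-06-24 (when the loss occurs) is 2022-08-21; 2022-08-17 is within that limit.
Step 2: 24 days after 2022-08-17 (when first notice of loss is given) is 2022-09-10; completed 2022-08-18, before the deadline.
Step 3: 23 days after 2022-09-21 (end of the 34-day waiting period, which began when the sworn proof of loss is submitted on 2022-08-18) is 2022-10-14; done 2022-10-13 — timely.
Step 4: the window is 11–52 days after 2022-10-19 (end of the 6-day objection period, which began when the supporting inventory is provided on 2022-10-13), so 2022-10-30 through 2022-12-10; done 2022-10-31, which is between those dates.
Step 5: the window is 21–42 days after 2022-10-31 (when the property is made available), so 2022-11-21 through 2022-12-12; 2022-12-11 falls inside that range.
Step 6: the window is 23–43 days after 2022-12-11 (when the examination under oath is completed), so 2023-01-03 through 2023-01-23; done 2023-01-04 — within the window.
Step 7: the earliest permitted date is 27 days after 2023-01-24 (end of the 20-day hold period, which began when the appraisal demand is filed on 2023-01-04), i.e. 2023-02-20; done 2023-02-21, after the minimum wait.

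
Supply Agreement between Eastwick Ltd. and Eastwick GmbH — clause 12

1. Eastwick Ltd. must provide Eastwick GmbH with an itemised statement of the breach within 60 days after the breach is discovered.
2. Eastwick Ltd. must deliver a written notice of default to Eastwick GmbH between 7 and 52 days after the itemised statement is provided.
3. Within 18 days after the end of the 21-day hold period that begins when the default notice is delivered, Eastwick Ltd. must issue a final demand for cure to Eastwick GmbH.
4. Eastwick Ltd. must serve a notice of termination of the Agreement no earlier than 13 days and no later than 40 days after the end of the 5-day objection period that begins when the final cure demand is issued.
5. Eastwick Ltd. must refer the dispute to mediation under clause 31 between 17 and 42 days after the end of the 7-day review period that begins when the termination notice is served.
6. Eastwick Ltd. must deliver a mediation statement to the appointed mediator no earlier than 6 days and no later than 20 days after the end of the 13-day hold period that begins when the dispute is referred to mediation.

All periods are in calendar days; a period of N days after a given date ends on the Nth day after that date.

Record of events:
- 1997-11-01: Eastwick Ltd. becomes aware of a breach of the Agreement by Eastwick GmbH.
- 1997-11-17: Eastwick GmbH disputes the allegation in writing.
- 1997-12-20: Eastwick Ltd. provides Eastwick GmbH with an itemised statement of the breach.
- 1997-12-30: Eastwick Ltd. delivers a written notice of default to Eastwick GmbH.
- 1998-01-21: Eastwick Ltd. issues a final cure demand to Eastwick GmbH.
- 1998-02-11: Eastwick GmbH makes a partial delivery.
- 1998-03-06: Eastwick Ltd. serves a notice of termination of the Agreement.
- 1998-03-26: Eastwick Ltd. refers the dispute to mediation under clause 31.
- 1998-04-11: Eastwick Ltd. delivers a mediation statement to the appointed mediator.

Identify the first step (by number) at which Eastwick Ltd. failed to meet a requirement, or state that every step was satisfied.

Step 5

(1) due by 1997-11-01 + 60 days = 1997-12-31; done 1997-12-20 — timely.
(2) the permitted window runs from 1997-12-20 + 7 = 1997-12-27 to 1997-12-20 + 52 = 1998-02-10; done 1997-12-30, which is between those dates.
(3) due by 1998-01-20 + 18 days = 1998-02-07; done 1998-01-21 — timely.
(4) the permitted window runs from 1998-01-26 + 13 = 1998-02-08 to 1998-01-26 + 40 = 1998-03-07; done 1998-03-06, which is between those dates.
(5) the permitted window runs from 1998-03-13 + 17 = 1998-03-30 to 1998-03-13 + 42 = 1998-04-24; done 1998-03-26 — 4 days before the window opened.
The analysis stops there.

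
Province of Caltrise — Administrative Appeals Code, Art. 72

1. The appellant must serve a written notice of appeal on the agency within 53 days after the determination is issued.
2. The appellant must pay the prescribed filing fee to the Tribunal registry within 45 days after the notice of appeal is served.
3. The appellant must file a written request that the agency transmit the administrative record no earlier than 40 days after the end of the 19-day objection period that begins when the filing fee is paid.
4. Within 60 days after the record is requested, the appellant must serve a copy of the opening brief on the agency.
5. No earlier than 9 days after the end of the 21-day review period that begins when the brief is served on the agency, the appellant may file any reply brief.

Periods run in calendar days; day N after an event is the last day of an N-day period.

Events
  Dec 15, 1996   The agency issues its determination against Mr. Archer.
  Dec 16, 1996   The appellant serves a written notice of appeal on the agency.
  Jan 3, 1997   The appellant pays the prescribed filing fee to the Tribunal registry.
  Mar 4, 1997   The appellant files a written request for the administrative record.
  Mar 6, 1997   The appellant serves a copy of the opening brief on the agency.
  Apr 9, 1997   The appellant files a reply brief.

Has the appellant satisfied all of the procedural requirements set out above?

Yes

Step 1 — counting 53 days from Dec 15, 1996 (when the determination is issued) gives a deadline of Feb 6, 1997; done Dec 16, 1996 — timely.
Step 2 — counting 45 days from Dec 16, 1996 (when the notice of appeal is served) gives a deadline of Jan 30, 1997; Jan 3, 1997 is within that limit.
Step 3 — must wait 40 days from Jan 22, 1997 (end of the 19-day objection period, which began when the filing fee is paid on Jan 3, 1997), so not before Mar 3, 1997; done Mar 4, 1997, after the minimum wait.
Step 4 — counting 60 days from Mar 4, 1997 (when the record is requested) gives a deadline of May 3, 1997; completed Mar 6, 1997, before the deadline.
Step 5 — must wait 9 days from Mar 27, 1997 (end of the 21-day review period, which began when the brief is served on the agency on Mar 6, 1997), so not before Apr 5, 1997; Apr 9, 1997 is on or after that date.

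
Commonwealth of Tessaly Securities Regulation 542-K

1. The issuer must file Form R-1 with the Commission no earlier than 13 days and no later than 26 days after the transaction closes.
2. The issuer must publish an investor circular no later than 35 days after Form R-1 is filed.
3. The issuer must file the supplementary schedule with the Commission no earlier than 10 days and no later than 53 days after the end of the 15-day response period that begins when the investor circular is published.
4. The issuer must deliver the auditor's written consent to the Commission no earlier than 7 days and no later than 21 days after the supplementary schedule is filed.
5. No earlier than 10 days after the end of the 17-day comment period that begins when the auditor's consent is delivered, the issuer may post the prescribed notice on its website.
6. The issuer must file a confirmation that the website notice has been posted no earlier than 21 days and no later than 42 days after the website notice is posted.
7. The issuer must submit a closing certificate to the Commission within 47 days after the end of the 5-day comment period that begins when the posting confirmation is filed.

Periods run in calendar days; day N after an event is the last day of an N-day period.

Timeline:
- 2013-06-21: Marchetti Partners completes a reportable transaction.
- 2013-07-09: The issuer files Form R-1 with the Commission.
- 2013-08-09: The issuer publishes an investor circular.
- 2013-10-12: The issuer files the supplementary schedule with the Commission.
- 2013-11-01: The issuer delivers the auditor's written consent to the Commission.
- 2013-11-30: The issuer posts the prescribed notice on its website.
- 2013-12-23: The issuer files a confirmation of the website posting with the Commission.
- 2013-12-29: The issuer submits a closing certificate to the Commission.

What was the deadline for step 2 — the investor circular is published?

Step 2 runs from 2013-07-09, when Form R-1 is filed. 35 days after 2013-07-09 is 2013-08-13.

2013-08-13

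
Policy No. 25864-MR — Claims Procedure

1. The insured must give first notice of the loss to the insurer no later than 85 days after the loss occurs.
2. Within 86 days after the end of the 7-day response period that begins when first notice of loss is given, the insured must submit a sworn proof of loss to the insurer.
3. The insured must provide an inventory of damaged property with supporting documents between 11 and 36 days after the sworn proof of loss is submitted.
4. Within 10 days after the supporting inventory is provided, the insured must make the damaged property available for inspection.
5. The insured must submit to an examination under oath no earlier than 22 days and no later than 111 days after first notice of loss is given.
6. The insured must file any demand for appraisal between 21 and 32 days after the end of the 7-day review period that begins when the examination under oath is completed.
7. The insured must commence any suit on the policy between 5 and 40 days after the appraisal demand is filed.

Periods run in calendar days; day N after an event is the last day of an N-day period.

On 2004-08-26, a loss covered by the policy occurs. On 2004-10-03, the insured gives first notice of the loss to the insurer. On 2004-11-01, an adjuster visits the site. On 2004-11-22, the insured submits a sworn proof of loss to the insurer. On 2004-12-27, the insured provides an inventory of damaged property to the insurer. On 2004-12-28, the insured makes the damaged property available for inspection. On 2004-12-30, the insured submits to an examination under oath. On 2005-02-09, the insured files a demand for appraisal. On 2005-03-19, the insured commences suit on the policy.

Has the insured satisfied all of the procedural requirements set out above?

Step 1: 85 days after 2004-08-26 (when the loss occurs) is 2004-11-19; completed 2004-10-03, before the deadline.
Step 2: 86 days after 2004-10-10 (end of the 7-day response period, which began when first notice of loss is given on 2004-10-03) is 2005-01-04; completed 2004-11-22, before the deadline.
Step 3: the window is 11–36 days after 2004-11-22 (when the sworn proof of loss is submitted), so 2004-12-03 through 2004-12-28; done 2004-12-27 — within the window.
Step 4: 10 days after 2004-12-27 (when the supporting inventory is provided) is 2005-01-06; 2004-12-28 is within that limit.
Step 5: the window is 22–111 days after 2004-10-03 (when first notice of loss is given), so 2004-10-25 through 2005-01-22; done 2004-12-30 — within the window.
Step 6: the window is 21–32 days after 2005-01-06 (end of the 7-day review period, which began when the examination under oath is completed on 2004-12-30), so 2005-01-27 through 2005-02-07; 2005-02-09 is 2 days past the end of the window.
The analysis stops there.

No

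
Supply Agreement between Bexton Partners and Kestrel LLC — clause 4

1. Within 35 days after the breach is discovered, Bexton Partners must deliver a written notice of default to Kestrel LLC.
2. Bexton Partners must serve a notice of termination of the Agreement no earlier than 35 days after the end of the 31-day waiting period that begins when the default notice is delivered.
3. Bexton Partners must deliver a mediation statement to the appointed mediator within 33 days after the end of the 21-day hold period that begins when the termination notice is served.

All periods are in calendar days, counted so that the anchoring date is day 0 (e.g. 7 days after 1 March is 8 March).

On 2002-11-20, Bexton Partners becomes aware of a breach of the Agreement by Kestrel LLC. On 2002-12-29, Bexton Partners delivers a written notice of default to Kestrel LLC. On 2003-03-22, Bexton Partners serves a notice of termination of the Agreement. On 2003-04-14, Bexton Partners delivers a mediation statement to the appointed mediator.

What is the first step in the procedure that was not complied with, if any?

Step 1: 35 days after 2002-11-20 (when the breach is discovered) is 2002-12-25; 2002-12-29 misses that deadline by 4 days.

Step 1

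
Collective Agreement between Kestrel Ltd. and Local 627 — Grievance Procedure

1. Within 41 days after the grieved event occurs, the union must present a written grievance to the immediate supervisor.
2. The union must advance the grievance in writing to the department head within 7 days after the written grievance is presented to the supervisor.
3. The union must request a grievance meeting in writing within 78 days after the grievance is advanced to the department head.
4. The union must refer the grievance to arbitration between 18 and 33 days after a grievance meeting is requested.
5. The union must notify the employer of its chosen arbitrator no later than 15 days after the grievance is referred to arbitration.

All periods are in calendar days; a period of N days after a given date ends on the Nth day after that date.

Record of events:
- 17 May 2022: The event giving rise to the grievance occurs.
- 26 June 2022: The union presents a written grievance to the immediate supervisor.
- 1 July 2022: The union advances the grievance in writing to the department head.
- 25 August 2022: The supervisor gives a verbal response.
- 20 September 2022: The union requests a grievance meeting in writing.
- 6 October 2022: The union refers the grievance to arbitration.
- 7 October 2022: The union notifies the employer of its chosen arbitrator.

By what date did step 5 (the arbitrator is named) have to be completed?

Step 5 runs from 6 October 2022, when the grievance is referred to arbitration. 15 days after 6 October 2022 is 21 October 2022.

21 October 2022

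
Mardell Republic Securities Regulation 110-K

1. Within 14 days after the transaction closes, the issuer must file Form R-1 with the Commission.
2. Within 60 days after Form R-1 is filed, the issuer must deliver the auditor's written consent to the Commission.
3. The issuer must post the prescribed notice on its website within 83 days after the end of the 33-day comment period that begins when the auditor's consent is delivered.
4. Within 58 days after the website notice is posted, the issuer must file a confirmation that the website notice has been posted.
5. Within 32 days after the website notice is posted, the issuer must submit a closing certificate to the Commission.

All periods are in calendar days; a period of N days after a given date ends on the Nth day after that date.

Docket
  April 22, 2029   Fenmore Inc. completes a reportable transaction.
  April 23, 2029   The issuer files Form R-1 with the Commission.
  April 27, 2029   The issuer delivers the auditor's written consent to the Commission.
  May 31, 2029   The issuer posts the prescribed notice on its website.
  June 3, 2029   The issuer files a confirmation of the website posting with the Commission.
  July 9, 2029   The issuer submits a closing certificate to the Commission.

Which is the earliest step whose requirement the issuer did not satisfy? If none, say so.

Step 5

(1) due by April 22, 2029 + 14 days = May 6, 2029; done April 23, 2029 — timely.
(2) due by April 23, 2029 + 60 days = June 22, 2029; April 27, 2029 is within that limit.
(3) due by May 30, 2029 + 83 days = August 21, 2029; May 31, 2029 is within that limit.
(4) due by May 31, 2029 + 58 days = July 28, 2029; done June 3, 2029 — timely.
(5) due by May 31, 2029 + 32 days = July 2, 2029; not done until July 9, 2029, 7 days after the deadline.
The procedure was therefore not followed at step 5.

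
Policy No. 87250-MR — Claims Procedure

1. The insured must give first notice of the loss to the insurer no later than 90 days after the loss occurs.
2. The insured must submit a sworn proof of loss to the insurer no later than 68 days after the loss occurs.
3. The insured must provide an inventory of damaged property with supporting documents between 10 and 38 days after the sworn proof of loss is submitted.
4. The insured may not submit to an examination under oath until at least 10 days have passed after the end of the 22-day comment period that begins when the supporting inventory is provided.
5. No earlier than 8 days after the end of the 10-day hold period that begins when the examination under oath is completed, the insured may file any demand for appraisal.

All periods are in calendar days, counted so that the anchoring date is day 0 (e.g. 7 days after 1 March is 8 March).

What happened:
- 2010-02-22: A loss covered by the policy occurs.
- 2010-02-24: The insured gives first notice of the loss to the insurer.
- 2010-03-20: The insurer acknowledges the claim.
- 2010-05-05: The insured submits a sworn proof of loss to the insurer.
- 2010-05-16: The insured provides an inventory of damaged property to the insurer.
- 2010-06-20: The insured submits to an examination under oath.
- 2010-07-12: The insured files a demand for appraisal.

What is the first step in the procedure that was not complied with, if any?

(1) due by 2010-02-22 + 90 days = 2010-05-23; 2010-02-24 is within that limit.
(2) due by 2010-02-22 + 68 days = 2010-05-01; 2010-05-05 misses that deadline by 4 days.

Step 2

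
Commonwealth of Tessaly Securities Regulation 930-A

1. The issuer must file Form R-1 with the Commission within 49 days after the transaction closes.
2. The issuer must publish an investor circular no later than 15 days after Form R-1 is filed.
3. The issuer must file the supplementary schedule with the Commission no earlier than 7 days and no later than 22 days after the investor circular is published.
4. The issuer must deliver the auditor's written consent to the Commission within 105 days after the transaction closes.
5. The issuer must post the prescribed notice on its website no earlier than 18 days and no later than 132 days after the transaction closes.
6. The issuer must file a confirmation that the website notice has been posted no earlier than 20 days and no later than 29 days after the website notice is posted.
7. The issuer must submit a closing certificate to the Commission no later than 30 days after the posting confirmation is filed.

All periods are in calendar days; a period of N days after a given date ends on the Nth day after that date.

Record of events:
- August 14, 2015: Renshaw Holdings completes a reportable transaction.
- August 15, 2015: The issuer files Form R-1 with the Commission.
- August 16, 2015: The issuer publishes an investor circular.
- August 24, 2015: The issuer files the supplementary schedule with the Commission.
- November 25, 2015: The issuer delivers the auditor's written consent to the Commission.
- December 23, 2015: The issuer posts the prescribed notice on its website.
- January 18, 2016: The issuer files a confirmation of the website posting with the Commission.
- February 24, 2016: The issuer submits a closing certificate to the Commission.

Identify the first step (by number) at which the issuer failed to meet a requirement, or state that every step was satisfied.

Step 7

Step 1: 49 days after August 14, 2015 (when the transaction closes) is October 2, 2015; August 15, 2015 is within that limit.
Step 2: 15 days after August 15, 2015 (when Form R-1 is filed) is August 30, 2015; August 16, 2015 is within that limit.
Step 3: the window is 7–22 days after August 16, 2015 (when the investor circular is published), so August 23, 2015 through September 7, 2015; August 24, 2015 falls inside that range.
Step 4: 105 days after August 14, 2015 (when the transaction closes) is November 27, 2015; completed November 25, 2015, before the deadline.
Step 5: the window is 18–132 days after August 14, 2015 (when the transaction closes), so September 1, 2015 through December 24, 2015; December 23, 2015 falls inside that range.
Step 6: the window is 20–29 days after December 23, 2015 (when the website notice is posted), so January 12, 2016 through January 21, 2016; done January 18, 2016 — within the window.
Step 7: 30 days after January 18, 2016 (when the posting confirmation is filed) is February 17, 2016; February 24, 2016 misses that deadline by 7 days.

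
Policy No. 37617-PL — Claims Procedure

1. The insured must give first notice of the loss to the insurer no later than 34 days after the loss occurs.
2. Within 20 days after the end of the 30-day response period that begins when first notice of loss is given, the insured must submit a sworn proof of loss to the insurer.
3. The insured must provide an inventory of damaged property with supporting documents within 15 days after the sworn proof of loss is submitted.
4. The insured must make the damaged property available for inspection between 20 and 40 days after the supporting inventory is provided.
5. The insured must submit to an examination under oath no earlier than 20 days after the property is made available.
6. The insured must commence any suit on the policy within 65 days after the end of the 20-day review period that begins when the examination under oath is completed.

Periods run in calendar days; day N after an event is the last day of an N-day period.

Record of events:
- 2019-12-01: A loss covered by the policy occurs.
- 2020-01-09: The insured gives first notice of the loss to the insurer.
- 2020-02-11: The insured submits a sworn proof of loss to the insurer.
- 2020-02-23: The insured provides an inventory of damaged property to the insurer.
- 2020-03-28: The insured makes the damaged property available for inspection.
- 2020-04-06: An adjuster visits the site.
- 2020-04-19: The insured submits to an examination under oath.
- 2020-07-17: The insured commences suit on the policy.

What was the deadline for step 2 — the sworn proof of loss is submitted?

2020-02-28

First notice of loss is given on 2020-01-09; the 30-day response period therefore ends 2020-02-08, and step 2 runs from that date. 20 days after 2020-02-08 is 2020-02-28.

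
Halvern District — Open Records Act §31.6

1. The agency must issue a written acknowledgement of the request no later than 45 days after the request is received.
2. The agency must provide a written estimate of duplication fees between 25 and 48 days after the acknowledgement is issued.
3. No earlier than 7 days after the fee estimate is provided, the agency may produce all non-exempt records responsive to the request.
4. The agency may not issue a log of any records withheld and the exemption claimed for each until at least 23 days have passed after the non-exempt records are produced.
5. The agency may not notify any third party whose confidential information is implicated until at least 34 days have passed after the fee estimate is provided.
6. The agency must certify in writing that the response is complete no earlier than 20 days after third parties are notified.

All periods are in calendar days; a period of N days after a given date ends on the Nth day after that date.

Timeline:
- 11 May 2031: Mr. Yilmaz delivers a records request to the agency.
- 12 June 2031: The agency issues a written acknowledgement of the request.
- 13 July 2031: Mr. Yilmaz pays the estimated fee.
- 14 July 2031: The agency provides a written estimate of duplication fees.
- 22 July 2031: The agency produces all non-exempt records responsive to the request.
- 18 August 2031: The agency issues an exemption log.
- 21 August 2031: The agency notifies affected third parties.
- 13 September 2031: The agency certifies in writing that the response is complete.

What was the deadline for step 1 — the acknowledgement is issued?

25 June 2031

Step 1 runs from 11 May 2031, when the request is received. 45 days after 11 May 2031 is 25 June 2031.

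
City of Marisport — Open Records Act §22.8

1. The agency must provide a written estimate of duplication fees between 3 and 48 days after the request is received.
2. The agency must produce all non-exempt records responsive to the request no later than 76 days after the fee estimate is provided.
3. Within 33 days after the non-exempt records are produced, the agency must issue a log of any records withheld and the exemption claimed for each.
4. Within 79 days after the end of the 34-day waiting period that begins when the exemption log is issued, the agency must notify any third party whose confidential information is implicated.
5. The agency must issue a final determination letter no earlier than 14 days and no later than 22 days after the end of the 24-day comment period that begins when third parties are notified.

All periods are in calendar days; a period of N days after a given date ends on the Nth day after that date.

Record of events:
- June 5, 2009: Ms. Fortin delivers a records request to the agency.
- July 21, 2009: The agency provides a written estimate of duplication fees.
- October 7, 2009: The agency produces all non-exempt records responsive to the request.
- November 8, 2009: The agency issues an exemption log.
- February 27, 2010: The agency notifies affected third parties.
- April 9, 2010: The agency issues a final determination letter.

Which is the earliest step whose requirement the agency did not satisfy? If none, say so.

(1) the permitted window runs from June 5, 2009 + 3 = June 8, 2009 to June 5, 2009 + 48 = July 23, 2009; done July 21, 2009 — within the window.
(2) due by July 21, 2009 + 76 days = October 5, 2009; done October 7, 2009 — 2 days late.

Step 2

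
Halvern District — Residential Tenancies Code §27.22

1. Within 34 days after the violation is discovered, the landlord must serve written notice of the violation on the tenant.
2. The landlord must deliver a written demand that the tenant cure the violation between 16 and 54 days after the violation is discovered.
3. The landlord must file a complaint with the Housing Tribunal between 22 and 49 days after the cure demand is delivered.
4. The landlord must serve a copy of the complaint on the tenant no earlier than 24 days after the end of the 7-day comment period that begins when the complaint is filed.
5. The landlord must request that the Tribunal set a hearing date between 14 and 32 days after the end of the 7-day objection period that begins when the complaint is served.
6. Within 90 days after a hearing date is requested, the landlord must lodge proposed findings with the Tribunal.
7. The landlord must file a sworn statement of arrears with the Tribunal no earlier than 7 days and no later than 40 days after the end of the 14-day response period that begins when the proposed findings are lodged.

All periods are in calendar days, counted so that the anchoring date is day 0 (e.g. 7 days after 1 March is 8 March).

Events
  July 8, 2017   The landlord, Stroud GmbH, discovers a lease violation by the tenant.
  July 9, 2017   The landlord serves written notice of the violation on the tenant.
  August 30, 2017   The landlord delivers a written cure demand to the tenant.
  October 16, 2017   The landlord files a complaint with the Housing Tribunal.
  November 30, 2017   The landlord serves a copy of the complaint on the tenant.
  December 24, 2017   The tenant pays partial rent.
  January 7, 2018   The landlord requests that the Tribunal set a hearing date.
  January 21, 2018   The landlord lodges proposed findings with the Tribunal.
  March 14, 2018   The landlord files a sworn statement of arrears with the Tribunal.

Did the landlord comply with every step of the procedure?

Yes

Step 1 — counting 34 days from July 8, 2017 (when the violation is discovered) gives a deadline of August 11, 2017; done July 9, 2017 — timely.
Step 2 — 16 and 54 days from July 8, 2017 (when the violation is discovered) are July 24, 2017 and August 31, 2017 respectively; done August 30, 2017, which is between those dates.
Step 3 — 22 and 49 days from August 30, 2017 (when the cure demand is delivered) are September 21, 2017 and October 18, 2017 respectively; done October 16, 2017, which is between those dates.
Step 4 — must wait 24 days from October 23, 2017 (end of the 7-day comment period, which began when the complaint is filed on October 16, 2017), so not before November 16, 2017; November 30, 2017 is on or after that date.
Step 5 — 14 and 32 days from December 7, 2017 (end of the 7-day objection period, which began when the complaint is served on November 30, 2017) are December 21, 2017 and January 8, 2018 respectively; done January 7, 2018, which is between those dates.
Step 6 — counting 90 days from January 7, 2018 (when a hearing date is requested) gives a deadline of April 7, 2018; completed January 21, 2018, before the deadline.
Step 7 — 7 and 40 days from February 4, 2018 (end of the 14-day response period, which began when the proposed findings are lodged on January 21, 2018) are February 11, 2018 and March 16, 2018 respectively; done March 14, 2018 — within the window.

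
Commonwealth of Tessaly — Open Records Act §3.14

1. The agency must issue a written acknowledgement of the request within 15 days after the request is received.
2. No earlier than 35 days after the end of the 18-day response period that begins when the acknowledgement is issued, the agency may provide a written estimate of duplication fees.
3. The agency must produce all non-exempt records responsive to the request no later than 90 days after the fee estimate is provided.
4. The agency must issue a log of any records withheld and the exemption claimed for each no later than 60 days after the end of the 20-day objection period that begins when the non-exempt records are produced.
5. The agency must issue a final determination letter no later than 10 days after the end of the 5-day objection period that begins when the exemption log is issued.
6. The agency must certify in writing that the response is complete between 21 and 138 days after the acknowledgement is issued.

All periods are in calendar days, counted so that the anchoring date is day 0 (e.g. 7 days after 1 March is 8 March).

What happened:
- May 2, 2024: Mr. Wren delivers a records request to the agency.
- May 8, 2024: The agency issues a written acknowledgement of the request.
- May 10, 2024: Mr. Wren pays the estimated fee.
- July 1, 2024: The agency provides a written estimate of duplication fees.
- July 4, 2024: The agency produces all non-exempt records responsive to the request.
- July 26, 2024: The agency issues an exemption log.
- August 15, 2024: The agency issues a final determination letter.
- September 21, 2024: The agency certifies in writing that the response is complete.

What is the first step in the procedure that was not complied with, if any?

Step 1 — counting 15 days from May 2, 2024 (when the request is received) gives a deadline of May 17, 2024; May 8, 2024 is within that limit.
Step 2 — must wait 35 days from May 26, 2024 (end of the 18-day response period, which began when the acknowledgement is issued on May 8, 2024), so not before June 30, 2024; done July 1, 2024 — permitted.
Step 3 — counting 90 days from July 1, 2024 (when the fee estimate is provided) gives a deadline of September 29, 2024; done July 4, 2024 — timely.
Step 4 — counting 60 days from July 24, 2024 (end of the 20-day objection period, which began when the non-exempt records are produced on July 4, 2024) gives a deadline of September 22, 2024; July 26, 2024 is within that limit.
Step 5 — counting 10 days from July 31, 2024 (end of the 5-day objection period, which began when the exemption log is issued on July 26, 2024) gives a deadline of August 10, 2024; done August 15, 2024 — 5 days late.

Step 5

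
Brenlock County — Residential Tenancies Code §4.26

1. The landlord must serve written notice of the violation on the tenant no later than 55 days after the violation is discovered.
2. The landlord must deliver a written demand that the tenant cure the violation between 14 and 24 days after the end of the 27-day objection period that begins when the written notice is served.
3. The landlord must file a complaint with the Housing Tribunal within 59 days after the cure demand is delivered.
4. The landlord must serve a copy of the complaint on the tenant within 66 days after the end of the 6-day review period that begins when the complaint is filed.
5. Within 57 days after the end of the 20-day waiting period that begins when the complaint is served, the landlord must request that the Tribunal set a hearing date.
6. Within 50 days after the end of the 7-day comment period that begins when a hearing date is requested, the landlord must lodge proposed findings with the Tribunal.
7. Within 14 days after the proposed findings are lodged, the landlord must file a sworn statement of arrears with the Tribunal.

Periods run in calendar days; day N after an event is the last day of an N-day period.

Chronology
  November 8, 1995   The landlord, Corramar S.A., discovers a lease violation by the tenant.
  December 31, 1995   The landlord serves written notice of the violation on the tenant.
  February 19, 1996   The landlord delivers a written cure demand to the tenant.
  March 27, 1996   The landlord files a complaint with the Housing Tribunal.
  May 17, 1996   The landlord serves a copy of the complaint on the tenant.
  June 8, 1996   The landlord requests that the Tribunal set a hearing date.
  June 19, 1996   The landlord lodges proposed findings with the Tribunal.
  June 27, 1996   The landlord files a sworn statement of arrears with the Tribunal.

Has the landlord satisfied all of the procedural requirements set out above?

Step 1 — counting 55 days from November 8, 1995 (when the violation is discovered) gives a deadline of January 2, 1996; December 31, 1995 is within that limit.
Step 2 — 14 and 24 days from January 27, 1996 (end of the 27-day objection period, which began when the written notice is served on December 31, 1995) are February 10, 1996 and February 20, 1996 respectively; done February 19, 1996, which is between those dates.
Step 3 — counting 59 days from February 19, 1996 (when the cure demand is delivered) gives a deadline of April 18, 1996; March 27, 1996 is within that limit.
Step 4 — counting 66 days from April 2, 1996 (end of the 6-day review period, which began when the complaint is filed on March 27, 1996) gives a deadline of June 7, 1996; done May 17, 1996 — timely.
Step 5 — counting 57 days from June 6, 1996 (end of the 20-day waiting period, which began when the complaint is served on May 17, 1996) gives a deadline of August 2, 1996; June 8, 1996 is within that limit.
Step 6 — counting 50 days from June 15, 1996 (end of the 7-day comment period, which began when a hearing date is requested on June 8, 1996) gives a deadline of August 4, 1996; completed June 19, 1996, before the deadline.
Step 7 — counting 14 days from June 19, 1996 (when the proposed findings are lodged) gives a deadline of July 3, 1996; June 27, 1996 is within that limit.

Yes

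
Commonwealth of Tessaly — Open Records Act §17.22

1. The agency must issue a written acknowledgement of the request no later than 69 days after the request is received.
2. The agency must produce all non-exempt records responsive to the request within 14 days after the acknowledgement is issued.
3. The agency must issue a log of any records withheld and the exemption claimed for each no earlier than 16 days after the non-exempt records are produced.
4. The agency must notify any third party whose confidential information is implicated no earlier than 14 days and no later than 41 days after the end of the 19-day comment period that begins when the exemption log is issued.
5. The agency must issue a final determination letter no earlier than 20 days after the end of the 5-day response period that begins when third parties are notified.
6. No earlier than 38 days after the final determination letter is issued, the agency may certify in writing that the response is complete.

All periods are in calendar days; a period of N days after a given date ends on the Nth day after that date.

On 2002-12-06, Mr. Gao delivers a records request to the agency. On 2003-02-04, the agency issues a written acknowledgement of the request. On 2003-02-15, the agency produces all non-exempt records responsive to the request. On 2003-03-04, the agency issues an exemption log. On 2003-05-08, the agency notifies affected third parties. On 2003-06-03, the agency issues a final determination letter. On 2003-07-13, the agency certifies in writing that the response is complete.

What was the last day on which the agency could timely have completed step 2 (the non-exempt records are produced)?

Step 2 runs from 2003-02-04, when the acknowledgement is issued. 14 days after 2003-02-04 is 2003-02-18.

2003-02-18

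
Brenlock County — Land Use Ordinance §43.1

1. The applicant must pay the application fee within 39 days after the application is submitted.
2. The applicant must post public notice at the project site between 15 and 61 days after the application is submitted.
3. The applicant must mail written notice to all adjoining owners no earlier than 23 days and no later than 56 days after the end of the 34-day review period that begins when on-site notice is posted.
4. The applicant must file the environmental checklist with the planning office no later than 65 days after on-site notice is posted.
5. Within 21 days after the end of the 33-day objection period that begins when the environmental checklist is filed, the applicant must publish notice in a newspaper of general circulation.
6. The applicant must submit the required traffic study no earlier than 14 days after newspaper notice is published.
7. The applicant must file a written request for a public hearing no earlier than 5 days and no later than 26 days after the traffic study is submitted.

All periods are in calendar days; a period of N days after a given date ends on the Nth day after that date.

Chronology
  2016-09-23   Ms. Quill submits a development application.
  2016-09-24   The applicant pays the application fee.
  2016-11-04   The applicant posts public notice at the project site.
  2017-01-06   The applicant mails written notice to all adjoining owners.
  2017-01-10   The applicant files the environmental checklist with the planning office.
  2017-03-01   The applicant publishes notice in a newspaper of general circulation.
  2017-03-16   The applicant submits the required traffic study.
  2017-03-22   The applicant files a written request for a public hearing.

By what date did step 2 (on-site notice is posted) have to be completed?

2016-11-23

Step 2 runs from 2016-09-23, when the application is submitted. The window is 15–61 days after 2016-09-23; it closes on 2016-11-23.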